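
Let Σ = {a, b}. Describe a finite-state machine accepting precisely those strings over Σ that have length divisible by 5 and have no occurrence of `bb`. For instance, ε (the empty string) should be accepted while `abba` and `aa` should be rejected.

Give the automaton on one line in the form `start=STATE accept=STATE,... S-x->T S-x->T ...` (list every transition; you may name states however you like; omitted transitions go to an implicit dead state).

Build one automaton per condition and run them in lockstep. One (5 states) tracks the input length modulo 5; the other (3 states) tracks partial matches of the forbidden pattern `bb`. Each combined state is a pair, one component from each; accept when both components accept. Equivalent product states are then merged.
          a    b  
>* S0     S1   S2 
   S1     S3   S4 
   S2     S3   S5 
   S3     S6   S7 
   S4     S6   S5 
   S5     S5   S5 
   S6     S8   S9 
   S7     S8   S5 
   S8     S0  S10 
   S9     S0   S5 
 * S10    S1   S5 
(> = start, * = accepting)

start=S0 accept=S0,S10 S0-a->S1 S0-b->S2 S1-a->S3 S1-b->S4 S2-a->S3 S2-b->S5 S3-a->S6 S3-b->S7 S4-a->S6 S4-b->S5 S5-a->S5 S5-b->S5 S6-a->S8 S6-b->S9 S7-a->S8 S7-b->S5 S8-a->S0 S8-b->S10 S9-a->S0 S9-b->S5 S10-a->S1 S10-b->S5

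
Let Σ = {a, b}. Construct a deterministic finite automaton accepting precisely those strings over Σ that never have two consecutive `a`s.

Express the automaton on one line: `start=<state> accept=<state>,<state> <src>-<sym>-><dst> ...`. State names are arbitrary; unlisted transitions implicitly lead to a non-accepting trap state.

Track partial matches of the forbidden pattern `aa`. State q2 is a dead state reached once `aa` has occurred; every other state accepts. q0 means no part of `aa` is currently matched.
3 states suffice.
        a   b  
>* q0   q1  q0 
 * q1   q2  q0 
   q2   q2  q2 
(> = start, * = accepting)

start=q0 accept=q0,q1 q0-a->q1 q0-b->q0 q1-a->q2 q1-b->q0 q2-a->q2 q2-b->q2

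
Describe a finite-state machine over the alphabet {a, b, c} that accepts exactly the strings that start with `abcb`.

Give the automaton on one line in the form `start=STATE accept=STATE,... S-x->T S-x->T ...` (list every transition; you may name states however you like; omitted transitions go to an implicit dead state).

Walk along `abcb` while the input agrees: from q0 take `a` to q1, and so on. Any deviation drops to the rejecting sink q5. Once q4 is reached the prefix is confirmed and every continuation is accepted.
        a   b   c  
>  q0   q1  q5  q5 
   q1   q5  q2  q5 
   q2   q5  q5  q3 
   q3   q5  q4  q5 
 * q4   q4  q4  q4 
   q5   q5  q5  q5 
(> = start, * = accepting)

start=q0 accept=q4 q0-a->q1 q0-b->q5 q0-c->q5 q1-a->q5 q1-b->q2 q1-c->q5 q2-a->q5 q2-b->q5 q2-c->q3 q3-a->q5 q3-b->q4 q3-c->q5 q4-a->q4 q4-b->q4 q4-c->q4 q5-a->q5 q5-b->q5 q5-c->q5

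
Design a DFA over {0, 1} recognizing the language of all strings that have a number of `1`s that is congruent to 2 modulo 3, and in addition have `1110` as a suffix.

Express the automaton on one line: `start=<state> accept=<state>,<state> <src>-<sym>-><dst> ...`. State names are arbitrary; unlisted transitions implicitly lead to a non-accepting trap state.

Run two small machines in parallel and take their product. The first has 3 states tracking the count of `1`s modulo 3; the second has 5 states tracking how much of the suffix `1110` has currently been matched. A product state is a pair (one from each), accepting exactly when both do. Equivalent product states are then merged.
A 7-state machine:
        0   1  
>  q0   q0  q1 
   q1   q1  q2 
   q2   q2  q3 
   q3   q0  q4 
   q4   q1  q5 
   q5   q6  q3 
 * q6   q2  q3 
(> = start, * = accepting)

start=q0 accept=q6 q0-0->q0 q0-1->q1 q1-0->q1 q1-1->q2 q2-0->q2 q2-1->q3 q3-0->q0 q3-1->q4 q4-0->q1 q4-1->q5 q5-0->q6 q5-1->q3 q6-0->q2 q6-1->q3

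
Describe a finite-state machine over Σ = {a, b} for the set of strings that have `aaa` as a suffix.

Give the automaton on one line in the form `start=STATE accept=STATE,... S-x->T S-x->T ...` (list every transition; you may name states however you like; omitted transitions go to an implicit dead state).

Let each state record the length of the longest suffix of the input read so far that is also a prefix of `aaa`. q1 means the last symbol is `a`; q2 means the last 2 symbols are `aa`; q3 means the last 3 symbols are `aaa`. Accept only at q3, where the string currently ends in `aaa`.
4 states suffice.
        a   b  
>  q0   q1  q0 
   q1   q2  q0 
   q2   q3  q0 
 * q3   q3  q0 
(> = start, * = accepting)

start=q0 accept=q3 q0-a->q1 q0-b->q0 q1-a->q2 q1-b->q0 q2-a->q3 q2-b->q0 q3-a->q3 q3-b->q0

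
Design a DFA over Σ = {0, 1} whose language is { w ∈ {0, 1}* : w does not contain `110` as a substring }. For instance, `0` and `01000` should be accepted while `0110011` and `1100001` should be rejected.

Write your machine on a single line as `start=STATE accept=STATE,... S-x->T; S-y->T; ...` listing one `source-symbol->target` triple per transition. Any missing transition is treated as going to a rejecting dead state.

start=q0; accept=q0,q1,q2; q0-0->q0; q0-1->q1; q1-0->q0; q1-1->q2; q2-0->q3; q2-1->q2; q3-0->q3; q3-1->q3

This is the complement of 'contains `110`'. Use the same substring-matching states — q0 through q3 holding how much of `110` has just been matched — but flip the accepting set: everything except the trap q3 accepts.
        0   1  
>* q0   q0  q1 
 * q1   q0  q2 
 * q2   q3  q2 
   q3   q3  q3 
(> = start, * = accepting)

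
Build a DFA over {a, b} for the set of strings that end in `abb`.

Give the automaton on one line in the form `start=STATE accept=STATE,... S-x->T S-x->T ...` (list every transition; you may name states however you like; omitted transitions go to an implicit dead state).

start=q0 accept=q3 q0-a->q1 q0-b->q0 q1-a->q1 q1-b->q2 q2-a->q1 q2-b->q3 q3-a->q1 q3-b->q0

Remember how much of `abb` the current input suffix matches. State q0 means no match yet; q1 means the last symbol is `a`; q2 means the last 2 symbols are `ab`; q3 means the last 3 symbols are `abb`. Only q3 accepts. On a mismatch, fall back to the longest proper suffix that is still a prefix of `abb`.
        a   b  
>  q0   q1  q0 
   q1   q1  q2 
   q2   q1  q3 
 * q3   q1  q0 
(> = start, * = accepting)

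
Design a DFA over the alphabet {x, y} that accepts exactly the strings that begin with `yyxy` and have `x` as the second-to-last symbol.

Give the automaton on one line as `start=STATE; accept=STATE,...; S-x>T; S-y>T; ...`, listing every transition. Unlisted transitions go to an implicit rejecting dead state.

Run two small machines in parallel and take their product. The first has 6 states tracking whether the input so far still matches the prefix `yyxy`; the second has 7 states tracking the last 2 symbols read. A product state is a pair (one from each), accepting exactly when both do. Minimizing collapses redundant product states.
A 9-state machine:
       x  y 
>  A   B  C 
   B   B  B 
   C   B  D 
   D   E  B 
   E   B  F 
 * F   G  H 
   G   I  F 
   H   G  H 
 * I   I  F 
(> = start, * = accepting)

start=A; accept=F,I; A-x>B; A-y>C; B-x>B; B-y>B; C-x>B; C-y>D; D-x>E; D-y>B; E-x>B; E-y>F; F-x>G; F-y>H; G-x>I; G-y>F; H-x>G; H-y>H; I-x>I; I-y>F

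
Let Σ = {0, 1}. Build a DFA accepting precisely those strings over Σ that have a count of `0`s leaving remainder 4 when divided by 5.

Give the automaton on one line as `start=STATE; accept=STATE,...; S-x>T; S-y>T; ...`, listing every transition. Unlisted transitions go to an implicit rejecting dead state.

start=q0; accept=q4; q0-0>q1; q0-1>q0; q1-0>q2; q1-1>q1; q2-0>q3; q2-1>q2; q3-0>q4; q3-1>q3; q4-0>q0; q4-1>q4

Keep the running count of `0`s modulo 5: each `0` advances along the cycle q0 → q1 → q2 → q3 → q4 → q0 while other symbols loop. Accept at q4.
A 5-state machine:
        0   1  
>  q0   q1  q0 
   q1   q2  q1 
   q2   q3  q2 
   q3   q4  q3 
 * q4   q0  q4 
(> = start, * = accepting)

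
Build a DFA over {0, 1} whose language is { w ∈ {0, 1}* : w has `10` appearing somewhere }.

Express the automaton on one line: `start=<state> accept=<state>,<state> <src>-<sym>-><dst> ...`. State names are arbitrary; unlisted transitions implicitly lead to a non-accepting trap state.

States A..B record the length of the longest prefix of `10` that matches the current input suffix. Reaching C means `10` has been seen, and we stay there forever. Accept from C.
       0  1 
>  A   A  B 
   B   C  B 
 * C   C  C 
(> = start, * = accepting)

start=A accept=C A-0->A A-1->B B-0->C B-1->B C-0->C C-1->C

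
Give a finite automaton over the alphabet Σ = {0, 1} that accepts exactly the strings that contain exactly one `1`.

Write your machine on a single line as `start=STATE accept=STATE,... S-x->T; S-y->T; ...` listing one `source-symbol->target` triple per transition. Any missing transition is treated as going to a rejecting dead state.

Only the number of `1`s matters, and only up to 2. Make a chain q0 → q1 → q2 advanced by each `1` (with q2 absorbing); every other symbol self-loops. The accepting set is {q1}.
A 3-state machine:
        0   1  
>  q0   q0  q1 
 * q1   q1  q2 
   q2   q2  q2 
(> = start, * = accepting)

start=q0; accept=q1; q0-0->q0; q0-1->q1; q1-0->q1; q1-1->q2; q2-0->q2; q2-1->q2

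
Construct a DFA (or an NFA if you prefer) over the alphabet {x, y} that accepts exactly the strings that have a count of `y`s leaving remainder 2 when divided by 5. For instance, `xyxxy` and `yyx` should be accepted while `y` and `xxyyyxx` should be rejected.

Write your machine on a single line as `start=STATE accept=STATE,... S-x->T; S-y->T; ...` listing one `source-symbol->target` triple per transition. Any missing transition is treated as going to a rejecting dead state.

Keep the running count of `y`s modulo 5: each `y` advances along the cycle q0 → q1 → q2 → q3 → q4 → q0 while other symbols loop. Accept at q2.
5 states suffice.
        x   y  
>  q0   q0  q1 
   q1   q1  q2 
 * q2   q2  q3 
   q3   q3  q4 
   q4   q4  q0 
(> = start, * = accepting)

start=q0; accept=q2; q0-x->q0; q0-y->q1; q1-x->q1; q1-y->q2; q2-x->q2; q2-y->q3; q3-x->q3; q3-y->q4; q4-x->q4; q4-y->q0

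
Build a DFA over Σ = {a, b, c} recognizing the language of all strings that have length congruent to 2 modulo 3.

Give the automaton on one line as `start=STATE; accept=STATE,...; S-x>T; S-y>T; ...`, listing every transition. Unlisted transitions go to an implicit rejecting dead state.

Count input length modulo 3: every symbol advances one step around the cycle s0 → s1 → s2 → s0. Accept at s2.
        a   b   c  
>  s0   s1  s1  s1 
   s1   s2  s2  s2 
 * s2   s0  s0  s0 
(> = start, * = accepting)

start=s0; accept=s2; s0-a>s1; s0-b>s1; s0-c>s1; s1-a>s2; s1-b>s2; s1-c>s2; s2-a>s0; s2-b>s0; s2-c>s0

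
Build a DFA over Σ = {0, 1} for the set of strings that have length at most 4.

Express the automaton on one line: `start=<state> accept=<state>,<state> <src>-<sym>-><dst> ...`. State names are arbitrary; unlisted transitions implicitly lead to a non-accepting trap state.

start=s0 accept=s0,s1,s2,s3,s4 s0-0->s1 s0-1->s1 s1-0->s2 s1-1->s2 s2-0->s3 s2-1->s3 s3-0->s4 s3-1->s4 s4-0->s5 s4-1->s5 s5-0->s5 s5-1->s5

We only need to distinguish lengths 0, 1, …, 4, and '>4'. Chain s0 → s1 → s2 → s3 → s4 → s5 on every symbol, with s5 looping. Accepting states: {s0, s1, s2, s3, s4}.
With 6 states:
        0   1  
>* s0   s1  s1 
 * s1   s2  s2 
 * s2   s3  s3 
 * s3   s4  s4 
 * s4   s5  s5 
   s5   s5  s5 
(> = start, * = accepting)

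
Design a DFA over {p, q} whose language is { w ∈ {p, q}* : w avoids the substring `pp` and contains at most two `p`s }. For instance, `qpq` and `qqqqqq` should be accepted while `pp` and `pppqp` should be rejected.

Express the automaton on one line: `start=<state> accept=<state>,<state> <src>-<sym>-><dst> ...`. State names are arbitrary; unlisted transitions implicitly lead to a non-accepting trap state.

start=A accept=A,B,D,E A-p->B A-q->A B-p->C B-q->D C-p->C C-q->C D-p->E D-q->D E-p->C E-q->E

Run two small machines in parallel and take their product. One (3 states) tracks partial matches of the forbidden pattern `pp`; the other (4 states) tracks the count of `p`s, saturating at 3. Each combined state is a pair, one component from each; accept when both components accept. After merging equivalent states the machine shrinks.
A 5-state machine:
       p  q 
>* A   B  A 
 * B   C  D 
   C   C  C 
 * D   E  D 
 * E   C  E 
(> = start, * = accepting)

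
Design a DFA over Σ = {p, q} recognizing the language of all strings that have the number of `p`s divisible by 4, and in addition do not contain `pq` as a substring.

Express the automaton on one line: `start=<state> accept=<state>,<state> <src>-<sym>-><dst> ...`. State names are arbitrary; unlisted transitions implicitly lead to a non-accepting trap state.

Handle the two conditions separately and then intersect. The first has 4 states tracking the count of `p`s modulo 4; the second has 3 states tracking partial matches of the forbidden pattern `pq`. A product state is a pair (one from each), accepting exactly when both do. After merging equivalent states the machine shrinks.
With 6 states:
        p   q  
>* S0   S1  S0 
   S1   S2  S3 
   S2   S4  S3 
   S3   S3  S3 
   S4   S5  S3 
 * S5   S1  S3 
(> = start, * = accepting)

start=S0 accept=S0,S5 S0-p->S1 S0-q->S0 S1-p->S2 S1-q->S3 S2-p->S4 S2-q->S3 S3-p->S3 S3-q->S3 S4-p->S5 S4-q->S3 S5-p->S1 S5-q->S3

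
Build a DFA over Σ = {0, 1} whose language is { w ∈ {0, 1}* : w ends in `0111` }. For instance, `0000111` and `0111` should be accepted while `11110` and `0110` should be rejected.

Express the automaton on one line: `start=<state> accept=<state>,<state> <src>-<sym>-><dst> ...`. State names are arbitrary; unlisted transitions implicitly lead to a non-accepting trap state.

start=S0 accept=S4 S0-0->S1 S0-1->S0 S1-0->S1 S1-1->S2 S2-0->S1 S2-1->S3 S3-0->S1 S3-1->S4 S4-0->S1 S4-1->S0

Remember how much of `0111` the current input suffix matches. State S0 means no match yet; S1 means the last symbol is `0`; S2 means the last 2 symbols are `01`; S3 means the last 3 symbols are `011`; S4 means the last 4 symbols are `0111`. Only S4 accepts. On a mismatch, fall back to the longest proper suffix that is still a prefix of `0111`.
        0   1  
>  S0   S1  S0 
   S1   S1  S2 
   S2   S1  S3 
   S3   S1  S4 
 * S4   S1  S0 
(> = start, * = accepting)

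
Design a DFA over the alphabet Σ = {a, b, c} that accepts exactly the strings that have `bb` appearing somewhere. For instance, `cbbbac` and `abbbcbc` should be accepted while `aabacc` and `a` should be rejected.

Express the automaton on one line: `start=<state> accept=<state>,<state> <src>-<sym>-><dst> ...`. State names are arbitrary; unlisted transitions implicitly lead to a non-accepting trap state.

start=S0 accept=S2 S0-a->S0 S0-b->S1 S0-c->S0 S1-a->S0 S1-b->S2 S1-c->S0 S2-a->S2 S2-b->S2 S2-c->S2

Track how much of `bb` has been matched so far: state S0 is no progress, S2 is the absorbing accept state reached once `bb` has occurred. Intermediate states record partial matches; on a mismatch, fall back to the longest reusable overlap.
3 states suffice.
        a   b   c  
>  S0   S0  S1  S0 
   S1   S0  S2  S0 
 * S2   S2  S2  S2 
(> = start, * = accepting)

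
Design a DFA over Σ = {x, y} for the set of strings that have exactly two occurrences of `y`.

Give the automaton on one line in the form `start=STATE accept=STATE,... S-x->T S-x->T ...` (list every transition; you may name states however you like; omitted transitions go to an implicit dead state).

Only the number of `y`s matters, and only up to 3. Make a chain S0 → S1 → S2 → S3 advanced by each `y` (with S3 absorbing); every other symbol self-loops. The accepting set is {S2}.
        x   y  
>  S0   S0  S1 
   S1   S1  S2 
 * S2   S2  S3 
   S3   S3  S3 
(> = start, * = accepting)

start=S0 accept=S2 S0-x->S0 S0-y->S1 S1-x->S1 S1-y->S2 S2-x->S2 S2-y->S3 S3-x->S3 S3-y->S3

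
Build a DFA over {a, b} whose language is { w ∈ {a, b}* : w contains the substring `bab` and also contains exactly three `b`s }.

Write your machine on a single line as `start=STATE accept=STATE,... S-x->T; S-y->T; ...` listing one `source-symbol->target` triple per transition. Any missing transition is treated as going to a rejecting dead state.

Run two small machines in parallel and take their product. One (4 states) tracks whether and how much of `bab` has been seen; the other (5 states) tracks the count of `b`s, saturating at 4. Each combined state is a pair, one component from each; accept when both components accept. Minimizing collapses redundant product states.
A 9-state machine:
        a   b  
>  S0   S0  S1 
   S1   S2  S3 
   S2   S4  S5 
   S3   S6  S7 
   S4   S4  S3 
   S5   S5  S8 
   S6   S7  S8 
   S7   S7  S7 
 * S8   S8  S7 
(> = start, * = accepting)

start=S0; accept=S8; S0-a->S0; S0-b->S1; S1-a->S2; S1-b->S3; S2-a->S4; S2-b->S5; S3-a->S6; S3-b->S7; S4-a->S4; S4-b->S3; S5-a->S5; S5-b->S8; S6-a->S7; S6-b->S8; S7-a->S7; S7-b->S7; S8-a->S8; S8-b->S7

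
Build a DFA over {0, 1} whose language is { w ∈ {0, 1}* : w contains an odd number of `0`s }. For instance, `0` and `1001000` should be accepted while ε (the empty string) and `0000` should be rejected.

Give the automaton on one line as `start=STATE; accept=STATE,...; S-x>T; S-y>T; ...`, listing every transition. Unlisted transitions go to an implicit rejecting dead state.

start=q0; accept=q1; q0-0>q1; q0-1>q0; q1-0>q0; q1-1>q1

The only thing that matters is how many `0`s have appeared, reduced mod 2. Use one state per residue: q0 for 0, …, q1 for 1. Reading `0` moves to the next residue; anything else stays put. q1 is accepting.
A 2-state machine:
        0   1  
>  q0   q1  q0 
 * q1   q0  q1 
(> = start, * = accepting)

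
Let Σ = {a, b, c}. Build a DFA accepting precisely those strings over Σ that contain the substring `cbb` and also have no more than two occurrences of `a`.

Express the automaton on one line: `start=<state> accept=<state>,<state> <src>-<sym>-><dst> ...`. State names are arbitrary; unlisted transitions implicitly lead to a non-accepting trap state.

Build one automaton per condition and run them in lockstep. The first has 4 states tracking whether and how much of `cbb` has been seen; the second has 4 states tracking the count of `a`s, saturating at 3. A product state is a pair (one from each), accepting exactly when both do. Minimizing collapses redundant product states.
With 13 states:
          a    b    c  
>  q0     q1   q0   q2 
   q1     q3   q1   q4 
   q2     q1   q5   q2 
   q3     q6   q3   q7 
   q4     q3   q8   q4 
   q5     q1   q9   q2 
   q6     q6   q6   q6 
   q7     q6  q10   q7 
   q8     q3  q11   q4 
 * q9    q11   q9   q9 
   q10    q6  q12   q7 
 * q11   q12  q11  q11 
 * q12    q6  q12  q12 
(> = start, * = accepting)

start=q0 accept=q9,q11,q12 q0-a->q1 q0-b->q0 q0-c->q2 q1-a->q3 q1-b->q1 q1-c->q4 q2-a->q1 q2-b->q5 q2-c->q2 q3-a->q6 q3-b->q3 q3-c->q7 q4-a->q3 q4-b->q8 q4-c->q4 q5-a->q1 q5-b->q9 q5-c->q2 q6-a->q6 q6-b->q6 q6-c->q6 q7-a->q6 q7-b->q10 q7-c->q7 q8-a->q3 q8-b->q11 q8-c->q4 q9-a->q11 q9-b->q9 q9-c->q9 q10-a->q6 q10-b->q12 q10-c->q7 q11-a->q12 q11-b->q11 q11-c->q11 q12-a->q6 q12-b->q12 q12-c->q12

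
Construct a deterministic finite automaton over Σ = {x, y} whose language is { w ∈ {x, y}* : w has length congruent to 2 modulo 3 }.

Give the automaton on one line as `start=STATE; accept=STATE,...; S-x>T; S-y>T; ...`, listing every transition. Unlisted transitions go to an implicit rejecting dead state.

start=q0; accept=q2; q0-x>q1; q0-y>q1; q1-x>q2; q1-y>q2; q2-x>q0; q2-y>q0

Only the length mod 3 matters, so use a 3-cycle: from any state, every input symbol moves to the next state, wrapping q2 back to q0. Mark q2 accepting.
        x   y  
>  q0   q1  q1 
   q1   q2  q2 
 * q2   q0  q0 
(> = start, * = accepting)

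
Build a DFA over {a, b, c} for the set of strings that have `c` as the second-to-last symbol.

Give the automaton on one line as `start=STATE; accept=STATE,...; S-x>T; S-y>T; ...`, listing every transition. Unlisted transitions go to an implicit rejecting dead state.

A DFA must remember the last 2 symbols (since which symbol is second-to-last isn't known until the input ends). Use one state per possible window of the last ≤2 symbols; accept from those whose window starts with `c`.
13 states suffice.
          a    b    c  
>  q0     q1   q2   q3 
   q1     q4   q5   q6 
   q2     q7   q8   q9 
   q3    q10  q11  q12 
   q4     q4   q5   q6 
   q5     q7   q8   q9 
   q6    q10  q11  q12 
   q7     q4   q5   q6 
   q8     q7   q8   q9 
   q9    q10  q11  q12 
 * q10    q4   q5   q6 
 * q11    q7   q8   q9 
 * q12   q10  q11  q12 
(> = start, * = accepting)

start=q0; accept=q10,q11,q12; q0-a>q1; q0-b>q2; q0-c>q3; q1-a>q4; q1-b>q5; q1-c>q6; q2-a>q7; q2-b>q8; q2-c>q9; q3-a>q10; q3-b>q11; q3-c>q12; q4-a>q4; q4-b>q5; q4-c>q6; q5-a>q7; q5-b>q8; q5-c>q9; q6-a>q10; q6-b>q11; q6-c>q12; q7-a>q4; q7-b>q5; q7-c>q6; q8-a>q7; q8-b>q8; q8-c>q9; q9-a>q10; q9-b>q11; q9-c>q12; q10-a>q4; q10-b>q5; q10-c>q6; q11-a>q7; q11-b>q8; q11-c>q9; q12-a>q10; q12-b>q11; q12-c>q12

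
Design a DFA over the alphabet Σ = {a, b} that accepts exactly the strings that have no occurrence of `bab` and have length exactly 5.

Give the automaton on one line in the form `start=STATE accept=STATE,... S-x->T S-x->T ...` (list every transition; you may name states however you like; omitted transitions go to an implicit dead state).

Handle the two conditions separately and then intersect. The first has 4 states tracking partial matches of the forbidden pattern `bab`; the second has 7 states tracking the input length, saturating at 6. A product state is a pair (one from each), accepting exactly when both do.
With 22 states:
          a    b  
>  S0     S1   S2 
   S1     S3   S4 
   S2     S5   S4 
   S3     S6   S7 
   S4     S8   S7 
   S5     S6   S9 
   S6    S10  S11 
   S7    S12  S11 
   S8    S10  S13 
   S9    S13  S13 
   S10   S14  S15 
   S11   S16  S15 
   S12   S14  S17 
   S13   S17  S17 
 * S14   S18  S19 
 * S15   S20  S19 
 * S16   S18  S21 
   S17   S21  S21 
   S18   S18  S19 
   S19   S20  S19 
   S20   S18  S21 
   S21   S21  S21 
(> = start, * = accepting)

start=S0 accept=S14,S15,S16 S0-a->S1 S0-b->S2 S1-a->S3 S1-b->S4 S2-a->S5 S2-b->S4 S3-a->S6 S3-b->S7 S4-a->S8 S4-b->S7 S5-a->S6 S5-b->S9 S6-a->S10 S6-b->S11 S7-a->S12 S7-b->S11 S8-a->S10 S8-b->S13 S9-a->S13 S9-b->S13 S10-a->S14 S10-b->S15 S11-a->S16 S11-b->S15 S12-a->S14 S12-b->S17 S13-a->S17 S13-b->S17 S14-a->S18 S14-b->S19 S15-a->S20 S15-b->S19 S16-a->S18 S16-b->S21 S17-a->S21 S17-b->S21 S18-a->S18 S18-b->S19 S19-a->S20 S19-b->S19 S20-a->S18 S20-b->S21 S21-a->S21 S21-b->S21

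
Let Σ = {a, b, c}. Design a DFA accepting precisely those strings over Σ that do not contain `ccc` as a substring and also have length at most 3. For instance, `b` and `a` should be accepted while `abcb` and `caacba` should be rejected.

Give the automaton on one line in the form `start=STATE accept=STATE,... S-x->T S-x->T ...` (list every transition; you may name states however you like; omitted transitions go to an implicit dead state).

Handle the two conditions separately and then intersect. The first has 4 states tracking partial matches of the forbidden pattern `ccc`; the second has 5 states tracking the input length, saturating at 4. A product state is a pair (one from each), accepting exactly when both do. Minimizing collapses redundant product states.
A 7-state machine:
        a   b   c  
>* q0   q1  q1  q2 
 * q1   q3  q3  q3 
 * q2   q3  q3  q4 
 * q3   q5  q5  q5 
 * q4   q5  q5  q6 
 * q5   q6  q6  q6 
   q6   q6  q6  q6 
(> = start, * = accepting)

start=q0 accept=q0,q1,q2,q3,q4,q5 q0-a->q1 q0-b->q1 q0-c->q2 q1-a->q3 q1-b->q3 q1-c->q3 q2-a->q3 q2-b->q3 q2-c->q4 q3-a->q5 q3-b->q5 q3-c->q5 q4-a->q5 q4-b->q5 q4-c->q6 q5-a->q6 q5-b->q6 q5-c->q6 q6-a->q6 q6-b->q6 q6-c->q6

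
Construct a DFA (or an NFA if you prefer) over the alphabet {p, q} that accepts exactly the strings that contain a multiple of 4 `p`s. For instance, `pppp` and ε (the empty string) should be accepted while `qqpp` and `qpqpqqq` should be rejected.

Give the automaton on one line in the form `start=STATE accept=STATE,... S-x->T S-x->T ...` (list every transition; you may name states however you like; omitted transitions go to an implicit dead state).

start=S0 accept=S0 S0-p->S1 S0-q->S0 S1-p->S2 S1-q->S1 S2-p->S3 S2-q->S2 S3-p->S0 S3-q->S3

The only thing that matters is how many `p`s have appeared, reduced mod 4. Use one state per residue: S0 for 0, …, S3 for 3. Reading `p` moves to the next residue; anything else stays put. S0 is accepting.
A 4-state machine:
        p   q  
>* S0   S1  S0 
   S1   S2  S1 
   S2   S3  S2 
   S3   S0  S3 
(> = start, * = accepting)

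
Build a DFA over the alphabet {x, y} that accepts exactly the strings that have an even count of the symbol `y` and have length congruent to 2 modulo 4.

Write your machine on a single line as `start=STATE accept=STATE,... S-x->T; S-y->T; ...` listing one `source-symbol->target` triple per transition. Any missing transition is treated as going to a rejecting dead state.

Run two small machines in parallel and take their product. One (2 states) tracks the count of `y`s modulo 2; the other (4 states) tracks the input length modulo 4. Each combined state is a pair, one component from each; accept when both components accept.
        x   y  
>  s0   s1  s2 
   s1   s3  s4 
   s2   s4  s3 
 * s3   s5  s6 
   s4   s6  s5 
   s5   s0  s7 
   s6   s7  s0 
   s7   s2  s1 
(> = start, * = accepting)

start=s0; accept=s3; s0-x->s1; s0-y->s2; s1-x->s3; s1-y->s4; s2-x->s4; s2-y->s3; s3-x->s5; s3-y->s6; s4-x->s6; s4-y->s5; s5-x->s0; s5-y->s7; s6-x->s7; s6-y->s0; s7-x->s2; s7-y->s1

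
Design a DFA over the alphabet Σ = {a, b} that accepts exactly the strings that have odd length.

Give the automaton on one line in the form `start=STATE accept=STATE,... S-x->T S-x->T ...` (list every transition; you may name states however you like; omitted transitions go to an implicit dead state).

Only the length mod 2 matters, so use a 2-cycle: from any state, every input symbol moves to the next state, wrapping s1 back to s0. Mark s1 accepting.
2 states suffice.
        a   b  
>  s0   s1  s1 
 * s1   s0  s0 
(> = start, * = accepting)

start=s0 accept=s1 s0-a->s1 s0-b->s1 s1-a->s0 s1-b->s0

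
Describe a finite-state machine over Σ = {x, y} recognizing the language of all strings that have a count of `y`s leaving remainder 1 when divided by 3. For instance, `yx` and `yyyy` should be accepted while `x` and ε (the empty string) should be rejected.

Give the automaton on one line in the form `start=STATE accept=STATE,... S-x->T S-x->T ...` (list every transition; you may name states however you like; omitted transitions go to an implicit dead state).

Keep the running count of `y`s modulo 3: each `y` advances along the cycle A → B → C → A while other symbols loop. Accept at B.
3 states suffice.
       x  y 
>  A   A  B 
 * B   B  C 
   C   C  A 
(> = start, * = accepting)

start=A accept=B A-x->A A-y->B B-x->B B-y->C C-x->C C-y->A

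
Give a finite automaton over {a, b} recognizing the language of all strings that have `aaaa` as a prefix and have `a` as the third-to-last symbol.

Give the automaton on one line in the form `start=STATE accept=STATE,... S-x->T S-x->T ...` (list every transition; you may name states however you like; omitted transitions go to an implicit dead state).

Handle the two conditions separately and then intersect. The first has 6 states tracking whether the input so far still matches the prefix `aaaa`; the second has 15 states tracking the last 3 symbols read. A product state is a pair (one from each), accepting exactly when both do. After merging equivalent states the machine shrinks.
With 13 states:
          a    b  
>  s0     s1   s2 
   s1     s3   s2 
   s2     s2   s2 
   s3     s4   s2 
   s4     s5   s2 
 * s5     s5   s6 
 * s6     s7   s8 
 * s7     s9  s10 
 * s8    s11  s12 
   s9     s5   s6 
   s10    s7   s8 
   s11    s9  s10 
   s12   s11  s12 
(> = start, * = accepting)

start=s0 accept=s5,s6,s7,s8 s0-a->s1 s0-b->s2 s1-a->s3 s1-b->s2 s2-a->s2 s2-b->s2 s3-a->s4 s3-b->s2 s4-a->s5 s4-b->s2 s5-a->s5 s5-b->s6 s6-a->s7 s6-b->s8 s7-a->s9 s7-b->s10 s8-a->s11 s8-b->s12 s9-a->s5 s9-b->s6 s10-a->s7 s10-b->s8 s11-a->s9 s11-b->s10 s12-a->s11 s12-b->s12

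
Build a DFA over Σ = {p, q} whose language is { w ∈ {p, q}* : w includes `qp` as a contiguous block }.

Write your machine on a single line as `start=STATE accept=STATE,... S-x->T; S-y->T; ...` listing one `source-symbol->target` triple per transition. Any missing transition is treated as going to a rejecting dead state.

Track how much of `qp` has been matched so far: state A is no progress, C is the absorbing accept state reached once `qp` has occurred. Intermediate states record partial matches; on a mismatch, fall back to the longest reusable overlap.
3 states suffice.
       p  q 
>  A   A  B 
   B   C  B 
 * C   C  C 
(> = start, * = accepting)

start=A; accept=C; A-p->A; A-q->B; B-p->C; B-q->B; C-p->C; C-q->C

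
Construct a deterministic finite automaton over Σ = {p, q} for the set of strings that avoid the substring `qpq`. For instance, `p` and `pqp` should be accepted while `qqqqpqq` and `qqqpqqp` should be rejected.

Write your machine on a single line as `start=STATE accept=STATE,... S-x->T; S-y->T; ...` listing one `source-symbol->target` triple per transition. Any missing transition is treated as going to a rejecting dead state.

start=A; accept=A,B,C; A-p->A; A-q->B; B-p->C; B-q->B; C-p->A; C-q->D; D-p->D; D-q->D

Track partial matches of the forbidden pattern `qpq`. State D is a dead state reached once `qpq` has occurred; every other state accepts. A means no part of `qpq` is currently matched.
4 states suffice.
       p  q 
>* A   A  B 
 * B   C  B 
 * C   A  D 
   D   D  D 
(> = start, * = accepting)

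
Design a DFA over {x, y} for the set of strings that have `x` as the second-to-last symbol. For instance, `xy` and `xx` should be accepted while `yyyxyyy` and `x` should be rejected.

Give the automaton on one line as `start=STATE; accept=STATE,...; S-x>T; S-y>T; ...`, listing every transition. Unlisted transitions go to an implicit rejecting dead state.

Because acceptance depends on a position counted from the end, the machine has to buffer the most recent 2 symbols. Make each state the string of the last up-to-2 symbols read; on input `x` shift the window left and append `x`. Accept when the buffered window has length 2 and begins with `x`.
A 7-state machine:
        x   y  
>  q0   q1  q2 
   q1   q3  q4 
   q2   q5  q6 
 * q3   q3  q4 
 * q4   q5  q6 
   q5   q3  q4 
   q6   q5  q6 
(> = start, * = accepting)

start=q0; accept=q3,q4; q0-x>q1; q0-y>q2; q1-x>q3; q1-y>q4; q2-x>q5; q2-y>q6; q3-x>q3; q3-y>q4; q4-x>q5; q4-y>q6; q5-x>q3; q5-y>q4; q6-x>q5; q6-y>q6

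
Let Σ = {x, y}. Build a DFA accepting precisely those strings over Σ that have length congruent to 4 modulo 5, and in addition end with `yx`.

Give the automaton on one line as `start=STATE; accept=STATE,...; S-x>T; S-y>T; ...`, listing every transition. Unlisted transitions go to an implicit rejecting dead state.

Run two small machines in parallel and take their product. One (5 states) tracks the input length modulo 5; the other (3 states) tracks how much of the suffix `yx` has currently been matched. Each combined state is a pair, one component from each; accept when both components accept.
A 15-state machine:
          x    y  
>  q0     q1   q2 
   q1     q3   q4 
   q2     q5   q4 
   q3     q6   q7 
   q4     q8   q7 
   q5     q6   q7 
   q6     q9  q10 
   q7    q11  q10 
   q8     q9  q10 
   q9     q0  q12 
   q10   q13  q12 
 * q11    q0  q12 
   q12   q14   q2 
   q13    q1   q2 
   q14    q3   q4 
(> = start, * = accepting)

start=q0; accept=q11; q0-x>q1; q0-y>q2; q1-x>q3; q1-y>q4; q2-x>q5; q2-y>q4; q3-x>q6; q3-y>q7; q4-x>q8; q4-y>q7; q5-x>q6; q5-y>q7; q6-x>q9; q6-y>q10; q7-x>q11; q7-y>q10; q8-x>q9; q8-y>q10; q9-x>q0; q9-y>q12; q10-x>q13; q10-y>q12; q11-x>q0; q11-y>q12; q12-x>q14; q12-y>q2; q13-x>q1; q13-y>q2; q14-x>q3; q14-y>q4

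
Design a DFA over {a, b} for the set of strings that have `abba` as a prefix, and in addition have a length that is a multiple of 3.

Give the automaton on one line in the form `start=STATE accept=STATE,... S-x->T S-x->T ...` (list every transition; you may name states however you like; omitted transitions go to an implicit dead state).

Run two small machines in parallel and take their product. One (6 states) tracks whether the input so far still matches the prefix `abba`; the other (3 states) tracks the input length modulo 3. Each combined state is a pair, one component from each; accept when both components accept. Equivalent product states are then merged.
An 8-state machine:
        a   b  
>  S0   S1  S2 
   S1   S2  S3 
   S2   S2  S2 
   S3   S2  S4 
   S4   S5  S2 
   S5   S6  S6 
   S6   S7  S7 
 * S7   S5  S5 
(> = start, * = accepting)

start=S0 accept=S7 S0-a->S1 S0-b->S2 S1-a->S2 S1-b->S3 S2-a->S2 S2-b->S2 S3-a->S2 S3-b->S4 S4-a->S5 S4-b->S2 S5-a->S6 S5-b->S6 S6-a->S7 S6-b->S7 S7-a->S5 S7-b->S5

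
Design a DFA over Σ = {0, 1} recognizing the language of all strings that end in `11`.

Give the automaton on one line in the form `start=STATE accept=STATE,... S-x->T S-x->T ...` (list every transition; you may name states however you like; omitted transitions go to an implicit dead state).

Let each state record the length of the longest suffix of the input read so far that is also a prefix of `11`. q1 means the last symbol is `1`; q2 means the last 2 symbols are `11`. Accept only at q2, where the string currently ends in `11`.
3 states suffice.
        0   1  
>  q0   q0  q1 
   q1   q0  q2 
 * q2   q0  q2 
(> = start, * = accepting)

start=q0 accept=q2 q0-0->q0 q0-1->q1 q1-0->q0 q1-1->q2 q2-0->q0 q2-1->q2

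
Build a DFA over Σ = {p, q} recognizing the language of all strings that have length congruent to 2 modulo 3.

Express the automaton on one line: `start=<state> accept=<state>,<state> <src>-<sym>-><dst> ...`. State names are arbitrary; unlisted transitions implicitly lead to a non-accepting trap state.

Only the length mod 3 matters, so use a 3-cycle: from any state, every input symbol moves to the next state, wrapping s2 back to s0. Mark s2 accepting.
A 3-state machine:
        p   q  
>  s0   s1  s1 
   s1   s2  s2 
 * s2   s0  s0 
(> = start, * = accepting)

start=s0 accept=s2 s0-p->s1 s0-q->s1 s1-p->s2 s1-q->s2 s2-p->s0 s2-q->s0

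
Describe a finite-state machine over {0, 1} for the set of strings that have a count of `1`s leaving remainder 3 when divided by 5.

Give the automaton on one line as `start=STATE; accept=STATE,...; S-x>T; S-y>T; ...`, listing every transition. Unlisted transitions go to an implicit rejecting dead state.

The only thing that matters is how many `1`s have appeared, reduced mod 5. Use one state per residue: q0 for 0, …, q4 for 4. Reading `1` moves to the next residue; anything else stays put. q3 is accepting.
        0   1  
>  q0   q0  q1 
   q1   q1  q2 
   q2   q2  q3 
 * q3   q3  q4 
   q4   q4  q0 
(> = start, * = accepting)

start=q0; accept=q3; q0-0>q0; q0-1>q1; q1-0>q1; q1-1>q2; q2-0>q2; q2-1>q3; q3-0>q3; q3-1>q4; q4-0>q4; q4-1>q0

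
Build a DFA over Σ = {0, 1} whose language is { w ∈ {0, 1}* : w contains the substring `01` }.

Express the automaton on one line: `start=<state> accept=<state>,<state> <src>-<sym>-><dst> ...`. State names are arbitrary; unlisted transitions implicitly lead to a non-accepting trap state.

States A..B record the length of the longest prefix of `01` that matches the current input suffix. Reaching C means `01` has been seen, and we stay there forever. Accept from C.
       0  1 
>  A   B  A 
   B   B  C 
 * C   C  C 
(> = start, * = accepting)

start=A accept=C A-0->B A-1->A B-0->B B-1->C C-0->C C-1->C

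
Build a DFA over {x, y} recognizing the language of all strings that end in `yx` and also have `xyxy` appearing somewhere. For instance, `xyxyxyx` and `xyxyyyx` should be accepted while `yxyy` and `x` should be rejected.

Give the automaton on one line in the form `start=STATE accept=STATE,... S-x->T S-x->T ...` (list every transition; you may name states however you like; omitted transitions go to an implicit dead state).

Run two small machines in parallel and take their product. One (3 states) tracks how much of the suffix `yx` has currently been matched; the other (5 states) tracks whether and how much of `xyxy` has been seen. Each combined state is a pair, one component from each; accept when both components accept. Minimizing collapses redundant product states.
With 7 states:
        x   y  
>  S0   S1  S0 
   S1   S1  S2 
   S2   S3  S0 
   S3   S1  S4 
   S4   S5  S4 
 * S5   S6  S4 
   S6   S6  S4 
(> = start, * = accepting)

start=S0 accept=S5 S0-x->S1 S0-y->S0 S1-x->S1 S1-y->S2 S2-x->S3 S2-y->S0 S3-x->S1 S3-y->S4 S4-x->S5 S4-y->S4 S5-x->S6 S5-y->S4 S6-x->S6 S6-y->S4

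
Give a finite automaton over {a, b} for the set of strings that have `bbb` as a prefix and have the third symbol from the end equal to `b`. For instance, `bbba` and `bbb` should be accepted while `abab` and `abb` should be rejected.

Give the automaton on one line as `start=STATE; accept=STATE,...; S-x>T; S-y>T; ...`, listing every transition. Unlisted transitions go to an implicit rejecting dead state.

start=s0; accept=s14,s16,s17,s18; s0-a>s1; s0-b>s2; s1-a>s3; s1-b>s4; s2-a>s5; s2-b>s6; s3-a>s7; s3-b>s8; s4-a>s9; s4-b>s10; s5-a>s11; s5-b>s12; s6-a>s13; s6-b>s14; s7-a>s7; s7-b>s8; s8-a>s9; s8-b>s10; s9-a>s11; s9-b>s12; s10-a>s13; s10-b>s15; s11-a>s7; s11-b>s8; s12-a>s9; s12-b>s10; s13-a>s11; s13-b>s12; s14-a>s16; s14-b>s14; s15-a>s13; s15-b>s15; s16-a>s17; s16-b>s18; s17-a>s19; s17-b>s20; s18-a>s21; s18-b>s22; s19-a>s19; s19-b>s20; s20-a>s21; s20-b>s22; s21-a>s17; s21-b>s18; s22-a>s16; s22-b>s14

Run two small machines in parallel and take their product. The first has 5 states tracking whether the input so far still matches the prefix `bbb`; the second has 15 states tracking the last 3 symbols read. A product state is a pair (one from each), accepting exactly when both do.
With 23 states:
          a    b  
>  s0     s1   s2 
   s1     s3   s4 
   s2     s5   s6 
   s3     s7   s8 
   s4     s9  s10 
   s5    s11  s12 
   s6    s13  s14 
   s7     s7   s8 
   s8     s9  s10 
   s9    s11  s12 
   s10   s13  s15 
   s11    s7   s8 
   s12    s9  s10 
   s13   s11  s12 
 * s14   s16  s14 
   s15   s13  s15 
 * s16   s17  s18 
 * s17   s19  s20 
 * s18   s21  s22 
   s19   s19  s20 
   s20   s21  s22 
   s21   s17  s18 
   s22   s16  s14 
(> = start, * = accepting)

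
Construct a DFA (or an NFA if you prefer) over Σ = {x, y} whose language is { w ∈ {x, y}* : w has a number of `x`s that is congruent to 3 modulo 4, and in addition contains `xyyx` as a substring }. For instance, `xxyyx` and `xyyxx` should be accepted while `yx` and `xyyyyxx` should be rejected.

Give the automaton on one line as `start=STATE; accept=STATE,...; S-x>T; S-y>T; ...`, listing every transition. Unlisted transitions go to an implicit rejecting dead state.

Build one automaton per condition and run them in lockstep. One (4 states) tracks the count of `x`s modulo 4; the other (5 states) tracks whether and how much of `xyyx` has been seen. Each combined state is a pair, one component from each; accept when both components accept.
A 20-state machine:
       x  y 
>  A   B  A 
   B   C  D 
   C   E  F 
   D   C  G 
   E   H  I 
   F   E  J 
   G   K  L 
   H   B  M 
   I   H  N 
   J   O  P 
   K   O  K 
   L   C  L 
   M   B  Q 
   N   R  S 
 * O   R  O 
   P   E  P 
   Q   T  A 
   R   T  R 
   S   H  S 
   T   K  T 
(> = start, * = accepting)

start=A; accept=O; A-x>B; A-y>A; B-x>C; B-y>D; C-x>E; C-y>F; D-x>C; D-y>G; E-x>H; E-y>I; F-x>E; F-y>J; G-x>K; G-y>L; H-x>B; H-y>M; I-x>H; I-y>N; J-x>O; J-y>P; K-x>O; K-y>K; L-x>C; L-y>L; M-x>B; M-y>Q; N-x>R; N-y>S; O-x>R; O-y>O; P-x>E; P-y>P; Q-x>T; Q-y>A; R-x>T; R-y>R; S-x>H; S-y>S; T-x>K; T-y>T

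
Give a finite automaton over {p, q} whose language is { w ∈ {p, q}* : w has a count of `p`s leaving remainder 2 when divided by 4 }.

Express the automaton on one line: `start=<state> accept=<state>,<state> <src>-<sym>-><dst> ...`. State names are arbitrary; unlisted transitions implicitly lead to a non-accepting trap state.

start=A accept=C A-p->B A-q->A B-p->C B-q->B C-p->D C-q->C D-p->A D-q->D

Keep the running count of `p`s modulo 4: each `p` advances along the cycle A → B → C → D → A while other symbols loop. Accept at C.
A 4-state machine:
       p  q 
>  A   B  A 
   B   C  B 
 * C   D  C 
   D   A  D 
(> = start, * = accepting)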